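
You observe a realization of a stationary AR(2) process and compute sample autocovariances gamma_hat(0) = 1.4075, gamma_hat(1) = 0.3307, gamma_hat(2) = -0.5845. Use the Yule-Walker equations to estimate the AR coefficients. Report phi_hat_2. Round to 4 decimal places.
\hat\phi_{2} = -0.4980

The Yule-Walker equations for an AR(p) process read, in matrix form,
  Gamma_p phi = r_p,   with   (Gamma_p)_{ij} = gamma(|i - j|),
                       (r_p)_i = gamma(i),   i,j = 1..p.
Substitute the sample gammas (Toeplitz matrix and right-hand side of size 2):
  Gamma_p = [[1.4075, 0.3307], [0.3307, 1.4075]]
  r_p     = [0.3307, -0.5845]
Written out:
  1.4075 phi_1 + 0.3307 phi_2 = 0.3307
  0.3307 phi_1 + 1.4075 phi_2 = -0.5845
Solve by Cramer's rule:
  det = gamma(0)^2 - gamma(1)^2 = (1.4075)^2 - (0.3307)^2 = 1.98105625 - 0.10936249 = 1.87169376
  phi_hat_1 = [gamma(1) gamma(0) - gamma(1) gamma(2)] / det = [(0.3307)(1.4075) - (0.3307)(-0.5845)] / 1.87169376 = 0.6587544 / 1.87169376 = 0.352
  phi_hat_2 = [gamma(0) gamma(2) - gamma(1)^2] / det = [(1.4075)(-0.5845) - (0.3307)^2] / 1.87169376 = -0.93204624 / 1.87169376 = -0.498
So phi_hat = [0.3520, -0.4980].
Therefore phi_hat_2 = -0.4980.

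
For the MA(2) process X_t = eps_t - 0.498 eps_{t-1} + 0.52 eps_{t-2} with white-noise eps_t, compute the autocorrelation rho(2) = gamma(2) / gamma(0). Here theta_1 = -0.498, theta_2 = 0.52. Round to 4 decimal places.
\rho(2) = 0.3425

For an MA(q) process with theta_0 = 1, the autocovariance is
  gamma(k) = sigma^2 * sum_{i=0..q-k} theta_i * theta_{i+k},
and rho(k) = gamma(k) / gamma(0). Sigma^2 cancels.
  numerator   = (1)*(0.52) = 0.52.
  denominator = (1)^2 + (-0.498)^2 + (0.52)^2 = 1.518404.
  rho(2) = 0.52 / 1.518404 = 0.3425.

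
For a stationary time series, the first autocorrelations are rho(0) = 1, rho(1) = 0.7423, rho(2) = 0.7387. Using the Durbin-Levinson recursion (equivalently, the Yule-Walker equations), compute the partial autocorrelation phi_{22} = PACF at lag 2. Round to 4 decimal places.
\phi_{22} = 0.4180

The PACF at lag k is phi_{kk}, the last component of the solution
to the Yule-Walker system G_k phi = r_k where
  (G_k)_{ij} = rho(|i - j|), (r_k)_i = rho(i), i,j = 1..k.
Equivalently, Durbin-Levinson gives phi_{kk} iteratively:
  phi_{11} = rho(1)
  phi_{kk} = [rho(k) - sum_{j=1..k-1} phi_{k-1,j} rho(k-j)]
            / [1 - sum_{j=1..k-1} phi_{k-1,j} rho(j)],
  phi_{k,j} = phi_{k-1,j} - phi_{kk} phi_{k-1,k-j},  j = 1..k-1.
Step k = 1:
  phi_11 = rho(1) = 0.7423.
Step k = 2:
  phi_22 = [rho(2) - phi_11 rho(1)] / [1 - phi_11 rho(1)] = [0.7387 - (0.7423)(0.7423)] / [1 - (0.7423)(0.7423)]
         = 0.18769071 / 0.44899071 = 0.418.
Therefore phi_{22} = 0.4180.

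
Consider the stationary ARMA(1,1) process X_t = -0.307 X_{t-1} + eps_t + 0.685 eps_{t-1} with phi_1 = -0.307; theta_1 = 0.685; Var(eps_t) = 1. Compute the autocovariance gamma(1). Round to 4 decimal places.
\gamma(1) = 0.3296

Multiply the model equation by X_{t-k} and take expectations. With theta_0 = psi_0 = 1 and psi_j the MA(infinity) weights, this gives
  gamma(k) - sum_i phi_i gamma(k-i) = c_k,
  c_k = sigma^2 * sum_{j=k..q} theta_j psi_{j-k}   (c_k = 0 for k > q),
using gamma(-m) = gamma(m).
psi-weights needed (psi_j = theta_j + sum_i phi_i psi_{j-i}):
  psi_1 = theta_1 + phi_1 = 0.685 + (-0.307) = 0.378
Right-hand sides:
  c_0 = sigma^2 (1 + theta_1 psi_1) = 1 * (1 + (0.685)(0.378)) = 1 * 1.25893 = 1.25893
  c_1 = sigma^2 theta_1 = 1 * (0.685) = 0.685
  c_2 = 0
Equations for k = 0 and k = 1 (AR order 1):
  gamma(0) = phi_1 gamma(1) + c_0
  gamma(1) = phi_1 gamma(0) + c_1
Substituting the second into the first: gamma(0) (1 - phi_1^2) = c_0 + phi_1 c_1, so
  gamma(0) = (c_0 + phi_1 c_1) / (1 - phi_1^2) = (1.25893 + (-0.307)(0.685)) / (1 - (-0.307)^2) = 1.048635 / 0.905751 = 1.157752.
  gamma(1) = phi_1 gamma(0) + c_1 = (-0.307)(1.157752) + (0.685) = 0.32957.
Therefore gamma(1) = 0.3296 (to 4 decimal places).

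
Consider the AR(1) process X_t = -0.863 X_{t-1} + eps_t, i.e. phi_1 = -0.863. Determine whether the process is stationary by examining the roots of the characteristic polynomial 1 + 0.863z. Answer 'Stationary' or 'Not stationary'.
\text{Stationary}

The AR(p) characteristic polynomial is P(z) = 1 + 0.863z.
Stationarity requires all roots to lie outside the unit circle, i.e. |z| > 1 for every root.
This is linear in z: 1 + (0.863) z = 0  =>  z = -1/(0.863) = -1.158749,  |z| = 1.158749.
Moduli of all roots: 1.1587.
All moduli strictly greater than 1? Yes.
Verdict: Stationary.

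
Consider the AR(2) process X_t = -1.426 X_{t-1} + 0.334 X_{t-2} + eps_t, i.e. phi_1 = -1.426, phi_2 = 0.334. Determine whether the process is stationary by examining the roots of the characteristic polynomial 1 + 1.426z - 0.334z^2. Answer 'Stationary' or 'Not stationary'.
\text{Not stationary}

The AR(p) characteristic polynomial is P(z) = 1 + 1.426z - 0.334z^2.
Stationarity requires all roots to lie outside the unit circle, i.e. |z| > 1 for every root.
Set 1 + (1.426) z + (-0.334) z^2 = 0, i.e. a z^2 + b z + c = 0 with a = -0.334, b = 1.426, c = 1.
Discriminant D = b^2 - 4ac = (1.426)^2 - 4*(-0.334)*1 = 2.033476 - (-1.336) = 3.369476.
D >= 0, so the roots are real: z = (-b +/- sqrt(D)) / (2a) = (-1.426 +/- 1.835613) / (-0.668).
  z_1 = (-1.426 + 1.835613) / (-0.668) = -0.6132,   |z_1| = 0.6132.
  z_2 = (-1.426 - 1.835613) / (-0.668) = 4.8827,   |z_2| = 4.8827.
Moduli of all roots: 0.6132, 4.8827.
All moduli strictly greater than 1? No.
Verdict: Not stationary.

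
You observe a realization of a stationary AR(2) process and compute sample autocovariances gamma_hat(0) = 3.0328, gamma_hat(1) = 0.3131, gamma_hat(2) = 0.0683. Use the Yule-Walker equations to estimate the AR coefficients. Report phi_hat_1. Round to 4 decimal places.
\hat\phi_{1} = 0.1020

The Yule-Walker equations for an AR(p) process read, in matrix form,
  Gamma_p phi = r_p,   with   (Gamma_p)_{ij} = gamma(|i - j|),
                       (r_p)_i = gamma(i),   i,j = 1..p.
Substitute the sample gammas (Toeplitz matrix and right-hand side of size 2):
  Gamma_p = [[3.0328, 0.3131], [0.3131, 3.0328]]
  r_p     = [0.3131, 0.0683]
Written out:
  3.0328 phi_1 + 0.3131 phi_2 = 0.3131
  0.3131 phi_1 + 3.0328 phi_2 = 0.0683
Solve by Cramer's rule:
  det = gamma(0)^2 - gamma(1)^2 = (3.0328)^2 - (0.3131)^2 = 9.19787584 - 0.09803161 = 9.09984423
  phi_hat_1 = [gamma(1) gamma(0) - gamma(1) gamma(2)] / det = [(0.3131)(3.0328) - (0.3131)(0.0683)] / 9.09984423 = 0.92818495 / 9.09984423 = 0.102
  phi_hat_2 = [gamma(0) gamma(2) - gamma(1)^2] / det = [(3.0328)(0.0683) - (0.3131)^2] / 9.09984423 = 0.10910863 / 9.09984423 = 0.012
So phi_hat = [0.1020, 0.0120].
Therefore phi_hat_1 = 0.1020.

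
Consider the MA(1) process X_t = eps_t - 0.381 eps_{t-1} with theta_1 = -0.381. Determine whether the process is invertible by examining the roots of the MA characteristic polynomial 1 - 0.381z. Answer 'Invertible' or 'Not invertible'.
\text{Invertible}

The MA(q) characteristic polynomial is P(z) = 1 - 0.381z.
Invertibility requires all roots to lie outside the unit circle, i.e. |z| > 1 for every root.
This is linear in z: 1 + (-0.381) z = 0  =>  z = -1/(-0.381) = 2.624672,  |z| = 2.624672.
Moduli of all roots: 2.6247.
All moduli strictly greater than 1? Yes.
Verdict: Invertible.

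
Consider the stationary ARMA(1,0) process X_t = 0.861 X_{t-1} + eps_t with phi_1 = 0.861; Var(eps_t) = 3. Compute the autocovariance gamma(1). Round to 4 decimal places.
\gamma(1) = 9.9853

Multiply the model equation by X_{t-k} and take expectations. With theta_0 = psi_0 = 1 and psi_j the MA(infinity) weights, this gives
  gamma(k) - sum_i phi_i gamma(k-i) = c_k,
  c_k = sigma^2 * sum_{j=k..q} theta_j psi_{j-k}   (c_k = 0 for k > q),
using gamma(-m) = gamma(m).
Pure AR (q = 0): c_0 = sigma^2 = 3, c_k = 0 for k >= 1.
Equations for k = 0 and k = 1 (AR order 1):
  gamma(0) = phi_1 gamma(1) + c_0
  gamma(1) = phi_1 gamma(0) + c_1
Substituting the second into the first: gamma(0) (1 - phi_1^2) = c_0 + phi_1 c_1, so
  gamma(0) = c_0 / (1 - phi_1^2) = 3 / (1 - (0.861)^2) = 3 / 0.258679 = 11.597385.
  gamma(1) = phi_1 gamma(0) = (0.861)(11.597385) = 9.985349.
Therefore gamma(1) = 9.9853 (to 4 decimal places).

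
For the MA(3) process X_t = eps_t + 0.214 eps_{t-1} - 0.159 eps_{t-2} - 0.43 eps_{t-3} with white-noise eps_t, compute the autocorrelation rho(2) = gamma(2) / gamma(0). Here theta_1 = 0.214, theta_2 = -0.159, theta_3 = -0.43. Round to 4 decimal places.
\rho(2) = -0.1999

For an MA(q) process with theta_0 = 1, the autocovariance is
  gamma(k) = sigma^2 * sum_{i=0..q-k} theta_i * theta_{i+k},
and rho(k) = gamma(k) / gamma(0). Sigma^2 cancels.
  numerator   = (1)*(-0.159) + (0.214)*(-0.43) = -0.25102.
  denominator = (1)^2 + (0.214)^2 + (-0.159)^2 + (-0.43)^2 = 1.255977.
  rho(2) = -0.25102 / 1.255977 = -0.1999.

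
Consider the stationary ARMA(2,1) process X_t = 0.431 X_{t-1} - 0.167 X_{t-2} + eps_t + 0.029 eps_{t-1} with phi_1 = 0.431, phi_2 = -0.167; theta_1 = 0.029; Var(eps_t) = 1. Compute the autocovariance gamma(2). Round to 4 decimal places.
\gamma(2) = 0.0012

Multiply the model equation by X_{t-k} and take expectations. With theta_0 = psi_0 = 1 and psi_j the MA(infinity) weights, this gives
  gamma(k) - sum_i phi_i gamma(k-i) = c_k,
  c_k = sigma^2 * sum_{j=k..q} theta_j psi_{j-k}   (c_k = 0 for k > q),
using gamma(-m) = gamma(m).
psi-weights needed (psi_j = theta_j + sum_i phi_i psi_{j-i}):
  psi_1 = theta_1 + phi_1 = 0.029 + (0.431) = 0.46
Right-hand sides:
  c_0 = sigma^2 (1 + theta_1 psi_1) = 1 * (1 + (0.029)(0.46)) = 1 * 1.01334 = 1.01334
  c_1 = sigma^2 theta_1 = 1 * (0.029) = 0.029
  c_2 = 0
Equations for k = 0, 1, 2 (AR order 2, c_2 = 0):
  (E0) gamma(0) = phi_1 gamma(1) + phi_2 gamma(2) + c_0
  (E1) gamma(1) = phi_1 gamma(0) + phi_2 gamma(1) + c_1
  (E2) gamma(2) = phi_1 gamma(1) + phi_2 gamma(0)
From (E1): gamma(1) = A gamma(0) + B with
  A = phi_1 / (1 - phi_2) = 0.431 / 1.167 = 0.369323,   B = c_1 / (1 - phi_2) = 0.029 / 1.167 = 0.02485.
Insert (E2) into (E0): gamma(0) (1 - phi_2^2) = phi_1 (1 + phi_2) gamma(1) + c_0.
  phi_1 (1 + phi_2) = (0.431)(0.833) = 0.359023,   1 - phi_2^2 = 0.972111.
Replace gamma(1) by A gamma(0) + B and collect gamma(0):
  gamma(0) [0.972111 - (0.359023)(0.369323)] = (0.359023)(0.02485) + 1.01334
  gamma(0) * 0.839516 = 1.022262
  gamma(0) = 1.022262 / 0.839516 = 1.217681.
  gamma(1) = A gamma(0) + B = (0.369323)(1.217681) + (0.02485) = 0.474568.
  gamma(2) = phi_1 gamma(1) + phi_2 gamma(0) = (0.431)(0.474568) + (-0.167)(1.217681) = 0.001186.
Therefore gamma(2) = 0.0012 (to 4 decimal places).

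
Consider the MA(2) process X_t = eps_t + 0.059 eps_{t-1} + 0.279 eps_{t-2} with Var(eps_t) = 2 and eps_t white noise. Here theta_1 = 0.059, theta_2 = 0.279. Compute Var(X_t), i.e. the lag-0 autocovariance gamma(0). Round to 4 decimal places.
\gamma(0) = 2.1626

For an MA(q) process X_t = eps_t + sum_i theta_i eps_{t-i} with
Var(eps_t) = sigma^2, the variance is
  gamma(0) = sigma^2 * (1 + sum_i theta_i^2).
  sum_i theta_i^2 = (0.059)^2 + (0.279)^2 = 0.003481 + 0.077841 = 0.081322.
  gamma(0) = 2 * (1 + 0.081322) = 2 * 1.081322 = 2.162644, which rounds to 2.1626.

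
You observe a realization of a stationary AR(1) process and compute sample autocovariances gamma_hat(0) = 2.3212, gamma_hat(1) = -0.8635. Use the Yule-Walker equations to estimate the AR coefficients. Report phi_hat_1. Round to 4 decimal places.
\hat\phi_{1} = -0.3720

The Yule-Walker equations for an AR(p) process read, in matrix form,
  Gamma_p phi = r_p,   with   (Gamma_p)_{ij} = gamma(|i - j|),
                       (r_p)_i = gamma(i),   i,j = 1..p.
Substitute the sample gammas (Toeplitz matrix and right-hand side of size 1):
  Gamma_p = [[2.3212]]
  r_p     = [-0.8635]
With p = 1 this is the single equation gamma(0) phi_1 = gamma(1):
  phi_hat_1 = gamma(1) / gamma(0) = -0.8635 / 2.3212 = -0.3720.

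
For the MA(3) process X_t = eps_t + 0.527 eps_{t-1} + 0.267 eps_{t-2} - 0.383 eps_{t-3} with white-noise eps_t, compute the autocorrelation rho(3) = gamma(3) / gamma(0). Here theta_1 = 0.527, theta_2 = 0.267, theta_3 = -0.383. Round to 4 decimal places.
\rho(3) = -0.2561

For an MA(q) process with theta_0 = 1, the autocovariance is
  gamma(k) = sigma^2 * sum_{i=0..q-k} theta_i * theta_{i+k},
and rho(k) = gamma(k) / gamma(0). Sigma^2 cancels.
  numerator   = (1)*(-0.383) = -0.383.
  denominator = (1)^2 + (0.527)^2 + (0.267)^2 + (-0.383)^2 = 1.495707.
  rho(3) = -0.383 / 1.495707 = -0.2561.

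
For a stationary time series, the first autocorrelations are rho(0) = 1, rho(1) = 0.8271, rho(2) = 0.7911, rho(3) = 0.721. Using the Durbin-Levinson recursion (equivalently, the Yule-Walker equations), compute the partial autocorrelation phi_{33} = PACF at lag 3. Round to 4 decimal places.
\phi_{33} = 0.0292

The PACF at lag k is phi_{kk}, the last component of the solution
to the Yule-Walker system G_k phi = r_k where
  (G_k)_{ij} = rho(|i - j|), (r_k)_i = rho(i), i,j = 1..k.
Equivalently, Durbin-Levinson gives phi_{kk} iteratively:
  phi_{11} = rho(1)
  phi_{kk} = [rho(k) - sum_{j=1..k-1} phi_{k-1,j} rho(k-j)]
            / [1 - sum_{j=1..k-1} phi_{k-1,j} rho(j)],
  phi_{k,j} = phi_{k-1,j} - phi_{kk} phi_{k-1,k-j},  j = 1..k-1.
Step k = 1:
  phi_11 = rho(1) = 0.8271.
Step k = 2:
  phi_22 = [rho(2) - phi_11 rho(1)] / [1 - phi_11 rho(1)] = [0.7911 - (0.8271)(0.8271)] / [1 - (0.8271)(0.8271)]
         = 0.10700559 / 0.31590559 = 0.338726.
  Update: phi_21 = phi_11 - phi_22 phi_11 = 0.8271 - (0.338726)(0.8271) = 0.546939.
Step k = 3:
  phi_33 = [rho(3) - phi_21 rho(2) - phi_22 rho(1)] / [1 - phi_21 rho(1) - phi_22 rho(2)]
    numerator   = 0.721 - (0.546939)(0.7911) - (0.338726)(0.8271) = 0.00815562
    denominator = 1 - (0.546939)(0.8271) - (0.338726)(0.7911) = 0.27965996
  phi_33 = 0.00815562 / 0.27965996 = 0.0292.
Therefore phi_{33} = 0.0292.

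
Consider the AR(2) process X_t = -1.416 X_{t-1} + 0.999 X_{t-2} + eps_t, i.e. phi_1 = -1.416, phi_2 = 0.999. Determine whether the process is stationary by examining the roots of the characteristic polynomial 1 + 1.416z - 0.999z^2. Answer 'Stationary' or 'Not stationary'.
\text{Not stationary}

The AR(p) characteristic polynomial is P(z) = 1 + 1.416z - 0.999z^2.
Stationarity requires all roots to lie outside the unit circle, i.e. |z| > 1 for every root.
Set 1 + (1.416) z + (-0.999) z^2 = 0, i.e. a z^2 + b z + c = 0 with a = -0.999, b = 1.416, c = 1.
Discriminant D = b^2 - 4ac = (1.416)^2 - 4*(-0.999)*1 = 2.005056 - (-3.996) = 6.001056.
D >= 0, so the roots are real: z = (-b +/- sqrt(D)) / (2a) = (-1.416 +/- 2.449705) / (-1.998).
  z_1 = (-1.416 + 2.449705) / (-1.998) = -0.5174,   |z_1| = 0.5174.
  z_2 = (-1.416 - 2.449705) / (-1.998) = 1.9348,   |z_2| = 1.9348.
Moduli of all roots: 0.5174, 1.9348.
All moduli strictly greater than 1? No.
Verdict: Not stationary.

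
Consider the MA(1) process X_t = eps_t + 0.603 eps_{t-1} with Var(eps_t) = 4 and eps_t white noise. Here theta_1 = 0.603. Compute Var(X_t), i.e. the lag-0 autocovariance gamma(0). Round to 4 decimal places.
\gamma(0) = 5.4544

For an MA(q) process X_t = eps_t + sum_i theta_i eps_{t-i} with
Var(eps_t) = sigma^2, the variance is
  gamma(0) = sigma^2 * (1 + sum_i theta_i^2).
  sum_i theta_i^2 = (0.603)^2 = 0.363609.
  gamma(0) = 4 * (1 + 0.363609) = 4 * 1.363609 = 5.454436, which rounds to 5.4544.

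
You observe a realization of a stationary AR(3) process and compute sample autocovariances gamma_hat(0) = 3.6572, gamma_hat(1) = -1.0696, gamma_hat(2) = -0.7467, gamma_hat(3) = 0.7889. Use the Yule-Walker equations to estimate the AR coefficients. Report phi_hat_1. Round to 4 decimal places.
\hat\phi_{1} = -0.3680

The Yule-Walker equations for an AR(p) process read, in matrix form,
  Gamma_p phi = r_p,   with   (Gamma_p)_{ij} = gamma(|i - j|),
                       (r_p)_i = gamma(i),   i,j = 1..p.
Substitute the sample gammas (Toeplitz matrix and right-hand side of size 3):
  Gamma_p = [[3.6572, -1.0696, -0.7467], [-1.0696, 3.6572, -1.0696], [-0.7467, -1.0696, 3.6572]]
  r_p     = [-1.0696, -0.7467, 0.7889]
Written out (R1..R3):
  (R1) 3.6572 phi_1 - 1.0696 phi_2 - 0.7467 phi_3 = -1.0696
  (R2) -1.0696 phi_1 + 3.6572 phi_2 - 1.0696 phi_3 = -0.7467
  (R3) -0.7467 phi_1 - 1.0696 phi_2 + 3.6572 phi_3 = 0.7889
Gaussian elimination:
  R2 <- R2 - (-1.0696/3.6572) R1 = R2 - (-0.292464) R1:  3.34438 phi_2 - 1.287983 phi_3 = -1.05952
  R3 <- R3 - (-0.7467/3.6572) R1 = R3 - (-0.204173) R1:  -1.287983 phi_2 + 3.504744 phi_3 = 0.570517
  R3 <- R3 - (-1.287983/3.34438) R2 = R3 - (-0.385119) R2:  3.008718 phi_3 = 0.162476
Back-substitution:
  phi_hat_3 = 0.162476 / 3.008718 = 0.054002
  phi_hat_2 = (-1.05952 - (-1.287983)(0.054002)) / 3.34438 = -0.296009
  phi_hat_1 = (-1.0696 - (-1.0696)(-0.296009) - (-0.7467)(0.054002)) / 3.6572 = -0.36801
So phi_hat = [-0.3680, -0.2960, 0.0540].
Therefore phi_hat_1 = -0.3680.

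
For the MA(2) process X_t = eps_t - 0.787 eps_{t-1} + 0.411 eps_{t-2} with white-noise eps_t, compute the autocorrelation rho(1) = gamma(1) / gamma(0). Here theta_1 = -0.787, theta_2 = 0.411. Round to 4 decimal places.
\rho(1) = -0.6210

For an MA(q) process with theta_0 = 1, the autocovariance is
  gamma(k) = sigma^2 * sum_{i=0..q-k} theta_i * theta_{i+k},
and rho(k) = gamma(k) / gamma(0). Sigma^2 cancels.
  numerator   = (1)*(-0.787) + (-0.787)*(0.411) = -1.110457.
  denominator = (1)^2 + (-0.787)^2 + (0.411)^2 = 1.78829.
  rho(1) = -1.110457 / 1.78829 = -0.6210.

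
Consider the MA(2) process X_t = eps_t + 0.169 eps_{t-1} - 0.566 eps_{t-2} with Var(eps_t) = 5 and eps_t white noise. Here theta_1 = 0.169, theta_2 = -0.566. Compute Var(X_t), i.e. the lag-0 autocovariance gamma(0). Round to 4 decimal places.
\gamma(0) = 6.7446

For an MA(q) process X_t = eps_t + sum_i theta_i eps_{t-i} with
Var(eps_t) = sigma^2, the variance is
  gamma(0) = sigma^2 * (1 + sum_i theta_i^2).
  sum_i theta_i^2 = (0.169)^2 + (-0.566)^2 = 0.028561 + 0.320356 = 0.348917.
  gamma(0) = 5 * (1 + 0.348917) = 5 * 1.348917 = 6.744585, which rounds to 6.7446.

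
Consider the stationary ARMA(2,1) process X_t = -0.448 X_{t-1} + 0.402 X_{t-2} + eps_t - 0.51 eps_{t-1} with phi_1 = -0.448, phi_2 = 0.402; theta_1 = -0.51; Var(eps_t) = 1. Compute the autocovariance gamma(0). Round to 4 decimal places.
\gamma(0) = 5.5029

Multiply the model equation by X_{t-k} and take expectations. With theta_0 = psi_0 = 1 and psi_j the MA(infinity) weights, this gives
  gamma(k) - sum_i phi_i gamma(k-i) = c_k,
  c_k = sigma^2 * sum_{j=k..q} theta_j psi_{j-k}   (c_k = 0 for k > q),
using gamma(-m) = gamma(m).
psi-weights needed (psi_j = theta_j + sum_i phi_i psi_{j-i}):
  psi_1 = theta_1 + phi_1 = -0.51 + (-0.448) = -0.958
Right-hand sides:
  c_0 = sigma^2 (1 + theta_1 psi_1) = 1 * (1 + (-0.51)(-0.958)) = 1 * 1.48858 = 1.48858
  c_1 = sigma^2 theta_1 = 1 * (-0.51) = -0.51
  c_2 = 0
Equations for k = 0, 1, 2 (AR order 2, c_2 = 0):
  (E0) gamma(0) = phi_1 gamma(1) + phi_2 gamma(2) + c_0
  (E1) gamma(1) = phi_1 gamma(0) + phi_2 gamma(1) + c_1
  (E2) gamma(2) = phi_1 gamma(1) + phi_2 gamma(0)
From (E1): gamma(1) = A gamma(0) + B with
  A = phi_1 / (1 - phi_2) = -0.448 / 0.598 = -0.749164,   B = c_1 / (1 - phi_2) = -0.51 / 0.598 = -0.852843.
Insert (E2) into (E0): gamma(0) (1 - phi_2^2) = phi_1 (1 + phi_2) gamma(1) + c_0.
  phi_1 (1 + phi_2) = (-0.448)(1.402) = -0.628096,   1 - phi_2^2 = 0.838396.
Replace gamma(1) by A gamma(0) + B and collect gamma(0):
  gamma(0) [0.838396 - (-0.628096)(-0.749164)] = (-0.628096)(-0.852843) + 1.48858
  gamma(0) * 0.367849 = 2.024247
  gamma(0) = 2.024247 / 0.367849 = 5.502927.
Therefore gamma(0) = 5.5029 (to 4 decimal places).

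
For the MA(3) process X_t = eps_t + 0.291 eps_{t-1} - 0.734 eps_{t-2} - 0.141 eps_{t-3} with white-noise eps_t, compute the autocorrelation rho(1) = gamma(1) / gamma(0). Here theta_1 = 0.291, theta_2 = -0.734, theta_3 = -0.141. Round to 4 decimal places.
\rho(1) = 0.1101

For an MA(q) process with theta_0 = 1, the autocovariance is
  gamma(k) = sigma^2 * sum_{i=0..q-k} theta_i * theta_{i+k},
and rho(k) = gamma(k) / gamma(0). Sigma^2 cancels.
  numerator   = (1)*(0.291) + (0.291)*(-0.734) + (-0.734)*(-0.141) = 0.1809.
  denominator = (1)^2 + (0.291)^2 + (-0.734)^2 + (-0.141)^2 = 1.643318.
  rho(1) = 0.1809 / 1.643318 = 0.1101.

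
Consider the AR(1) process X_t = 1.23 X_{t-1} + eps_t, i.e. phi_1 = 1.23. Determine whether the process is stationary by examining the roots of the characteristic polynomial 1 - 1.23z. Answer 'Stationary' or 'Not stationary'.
\text{Not stationary}

The AR(p) characteristic polynomial is P(z) = 1 - 1.23z.
Stationarity requires all roots to lie outside the unit circle, i.e. |z| > 1 for every root.
This is linear in z: 1 + (-1.23) z = 0  =>  z = -1/(-1.23) = 0.813008,  |z| = 0.813008.
Moduli of all roots: 0.8130.
All moduli strictly greater than 1? No.
Verdict: Not stationary.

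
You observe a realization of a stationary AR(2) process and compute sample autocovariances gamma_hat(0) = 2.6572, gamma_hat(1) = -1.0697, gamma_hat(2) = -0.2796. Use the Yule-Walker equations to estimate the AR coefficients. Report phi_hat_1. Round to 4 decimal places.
\hat\phi_{1} = -0.5310

The Yule-Walker equations for an AR(p) process read, in matrix form,
  Gamma_p phi = r_p,   with   (Gamma_p)_{ij} = gamma(|i - j|),
                       (r_p)_i = gamma(i),   i,j = 1..p.
Substitute the sample gammas (Toeplitz matrix and right-hand side of size 2):
  Gamma_p = [[2.6572, -1.0697], [-1.0697, 2.6572]]
  r_p     = [-1.0697, -0.2796]
Written out:
  2.6572 phi_1 - 1.0697 phi_2 = -1.0697
  -1.0697 phi_1 + 2.6572 phi_2 = -0.2796
Solve by Cramer's rule:
  det = gamma(0)^2 - gamma(1)^2 = (2.6572)^2 - (-1.0697)^2 = 7.06071184 - 1.14425809 = 5.91645375
  phi_hat_1 = [gamma(1) gamma(0) - gamma(1) gamma(2)] / det = [(-1.0697)(2.6572) - (-1.0697)(-0.2796)] / 5.91645375 = -3.14149496 / 5.91645375 = -0.531
  phi_hat_2 = [gamma(0) gamma(2) - gamma(1)^2] / det = [(2.6572)(-0.2796) - (-1.0697)^2] / 5.91645375 = -1.88721121 / 5.91645375 = -0.319
So phi_hat = [-0.5310, -0.3190].
Therefore phi_hat_1 = -0.5310.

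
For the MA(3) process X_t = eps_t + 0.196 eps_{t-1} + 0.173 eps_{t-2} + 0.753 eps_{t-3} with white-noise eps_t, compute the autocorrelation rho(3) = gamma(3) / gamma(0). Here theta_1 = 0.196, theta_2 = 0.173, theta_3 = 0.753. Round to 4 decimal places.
\rho(3) = 0.4605

For an MA(q) process with theta_0 = 1, the autocovariance is
  gamma(k) = sigma^2 * sum_{i=0..q-k} theta_i * theta_{i+k},
and rho(k) = gamma(k) / gamma(0). Sigma^2 cancels.
  numerator   = (1)*(0.753) = 0.753.
  denominator = (1)^2 + (0.196)^2 + (0.173)^2 + (0.753)^2 = 1.635354.
  rho(3) = 0.753 / 1.635354 = 0.4605.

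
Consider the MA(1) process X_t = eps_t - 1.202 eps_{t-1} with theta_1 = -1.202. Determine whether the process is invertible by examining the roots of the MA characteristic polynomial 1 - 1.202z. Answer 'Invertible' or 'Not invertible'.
\text{Not invertible}

The MA(q) characteristic polynomial is P(z) = 1 - 1.202z.
Invertibility requires all roots to lie outside the unit circle, i.e. |z| > 1 for every root.
This is linear in z: 1 + (-1.202) z = 0  =>  z = -1/(-1.202) = 0.831947,  |z| = 0.831947.
Moduli of all roots: 0.8319.
All moduli strictly greater than 1? No.
Verdict: Not invertible.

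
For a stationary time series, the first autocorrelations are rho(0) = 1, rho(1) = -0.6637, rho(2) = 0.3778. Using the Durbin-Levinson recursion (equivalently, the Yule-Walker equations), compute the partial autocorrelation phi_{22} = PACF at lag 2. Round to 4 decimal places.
\phi_{22} = -0.1121

The PACF at lag k is phi_{kk}, the last component of the solution
to the Yule-Walker system G_k phi = r_k where
  (G_k)_{ij} = rho(|i - j|), (r_k)_i = rho(i), i,j = 1..k.
Equivalently, Durbin-Levinson gives phi_{kk} iteratively:
  phi_{11} = rho(1)
  phi_{kk} = [rho(k) - sum_{j=1..k-1} phi_{k-1,j} rho(k-j)]
            / [1 - sum_{j=1..k-1} phi_{k-1,j} rho(j)],
  phi_{k,j} = phi_{k-1,j} - phi_{kk} phi_{k-1,k-j},  j = 1..k-1.
Step k = 1:
  phi_11 = rho(1) = -0.6637.
Step k = 2:
  phi_22 = [rho(2) - phi_11 rho(1)] / [1 - phi_11 rho(1)] = [0.3778 - (-0.6637)(-0.6637)] / [1 - (-0.6637)(-0.6637)]
         = -0.06269769 / 0.55950231 = -0.1121.
Therefore phi_{22} = -0.1121.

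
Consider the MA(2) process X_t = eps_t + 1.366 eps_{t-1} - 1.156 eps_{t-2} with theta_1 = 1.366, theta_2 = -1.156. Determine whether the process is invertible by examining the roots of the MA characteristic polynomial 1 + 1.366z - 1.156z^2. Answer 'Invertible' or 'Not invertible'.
\text{Not invertible}

The MA(q) characteristic polynomial is P(z) = 1 + 1.366z - 1.156z^2.
Invertibility requires all roots to lie outside the unit circle, i.e. |z| > 1 for every root.
Set 1 + (1.366) z + (-1.156) z^2 = 0, i.e. a z^2 + b z + c = 0 with a = -1.156, b = 1.366, c = 1.
Discriminant D = b^2 - 4ac = (1.366)^2 - 4*(-1.156)*1 = 1.865956 - (-4.624) = 6.489956.
D >= 0, so the roots are real: z = (-b +/- sqrt(D)) / (2a) = (-1.366 +/- 2.547539) / (-2.312).
  z_1 = (-1.366 + 2.547539) / (-2.312) = -0.511,   |z_1| = 0.511.
  z_2 = (-1.366 - 2.547539) / (-2.312) = 1.6927,   |z_2| = 1.6927.
Moduli of all roots: 0.5110, 1.6927.
All moduli strictly greater than 1? No.
Verdict: Not invertible.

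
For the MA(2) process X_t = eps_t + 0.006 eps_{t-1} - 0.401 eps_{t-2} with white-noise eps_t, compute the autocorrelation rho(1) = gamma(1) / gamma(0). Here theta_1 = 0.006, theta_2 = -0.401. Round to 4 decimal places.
\rho(1) = 0.0031

For an MA(q) process with theta_0 = 1, the autocovariance is
  gamma(k) = sigma^2 * sum_{i=0..q-k} theta_i * theta_{i+k},
and rho(k) = gamma(k) / gamma(0). Sigma^2 cancels.
  numerator   = (1)*(0.006) + (0.006)*(-0.401) = 0.003594.
  denominator = (1)^2 + (0.006)^2 + (-0.401)^2 = 1.160837.
  rho(1) = 0.003594 / 1.160837 = 0.0031.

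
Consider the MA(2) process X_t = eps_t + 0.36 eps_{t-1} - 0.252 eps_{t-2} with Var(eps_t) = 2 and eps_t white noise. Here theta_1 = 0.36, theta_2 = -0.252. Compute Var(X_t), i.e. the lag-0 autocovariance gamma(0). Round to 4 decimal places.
\gamma(0) = 2.3862

For an MA(q) process X_t = eps_t + sum_i theta_i eps_{t-i} with
Var(eps_t) = sigma^2, the variance is
  gamma(0) = sigma^2 * (1 + sum_i theta_i^2).
  sum_i theta_i^2 = (0.36)^2 + (-0.252)^2 = 0.1296 + 0.063504 = 0.193104.
  gamma(0) = 2 * (1 + 0.193104) = 2 * 1.193104 = 2.386208, which rounds to 2.3862.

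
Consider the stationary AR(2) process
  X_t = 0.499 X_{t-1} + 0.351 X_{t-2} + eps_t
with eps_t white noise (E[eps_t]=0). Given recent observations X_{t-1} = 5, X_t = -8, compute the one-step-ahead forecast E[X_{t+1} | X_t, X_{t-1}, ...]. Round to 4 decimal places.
E[X_{t+1} \mid \mathcal F_t] = -2.2370

For an AR(p) model X_t = c + sum_i phi_i X_{t-i} + eps_t, the
one-step-ahead conditional mean is
  E[X_{t+1} | X_t, ...] = c + sum_i phi_i X_{t+1-i}.
Substitute known values:
  E[X_{t+1} | ...] = (0.499) * (-8) + (0.351) * (5)
                   = -2.2370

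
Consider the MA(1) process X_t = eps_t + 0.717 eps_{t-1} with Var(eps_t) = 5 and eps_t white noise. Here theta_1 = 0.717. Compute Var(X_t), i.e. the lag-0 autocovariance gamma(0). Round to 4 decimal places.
\gamma(0) = 7.5704

For an MA(q) process X_t = eps_t + sum_i theta_i eps_{t-i} with
Var(eps_t) = sigma^2, the variance is
  gamma(0) = sigma^2 * (1 + sum_i theta_i^2).
  sum_i theta_i^2 = (0.717)^2 = 0.514089.
  gamma(0) = 5 * (1 + 0.514089) = 5 * 1.514089 = 7.570445, which rounds to 7.5704.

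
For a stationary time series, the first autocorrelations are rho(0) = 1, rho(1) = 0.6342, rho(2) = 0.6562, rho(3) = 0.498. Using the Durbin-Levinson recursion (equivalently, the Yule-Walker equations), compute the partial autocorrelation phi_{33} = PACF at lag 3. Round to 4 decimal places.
\phi_{33} = -0.0221

The PACF at lag k is phi_{kk}, the last component of the solution
to the Yule-Walker system G_k phi = r_k where
  (G_k)_{ij} = rho(|i - j|), (r_k)_i = rho(i), i,j = 1..k.
Equivalently, Durbin-Levinson gives phi_{kk} iteratively:
  phi_{11} = rho(1)
  phi_{kk} = [rho(k) - sum_{j=1..k-1} phi_{k-1,j} rho(k-j)]
            / [1 - sum_{j=1..k-1} phi_{k-1,j} rho(j)],
  phi_{k,j} = phi_{k-1,j} - phi_{kk} phi_{k-1,k-j},  j = 1..k-1.
Step k = 1:
  phi_11 = rho(1) = 0.6342.
Step k = 2:
  phi_22 = [rho(2) - phi_11 rho(1)] / [1 - phi_11 rho(1)] = [0.6562 - (0.6342)(0.6342)] / [1 - (0.6342)(0.6342)]
         = 0.25399036 / 0.59779036 = 0.424882.
  Update: phi_21 = phi_11 - phi_22 phi_11 = 0.6342 - (0.424882)(0.6342) = 0.36474.
Step k = 3:
  phi_33 = [rho(3) - phi_21 rho(2) - phi_22 rho(1)] / [1 - phi_21 rho(1) - phi_22 rho(2)]
    numerator   = 0.498 - (0.36474)(0.6562) - (0.424882)(0.6342) = -0.01080244
    denominator = 1 - (0.36474)(0.6342) - (0.424882)(0.6562) = 0.48987443
  phi_33 = -0.01080244 / 0.48987443 = -0.0221.
Therefore phi_{33} = -0.0221.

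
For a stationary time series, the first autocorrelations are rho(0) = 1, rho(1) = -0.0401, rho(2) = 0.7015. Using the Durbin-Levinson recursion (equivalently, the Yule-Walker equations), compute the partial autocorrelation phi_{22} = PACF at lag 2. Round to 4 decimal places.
\phi_{22} = 0.7010

The PACF at lag k is phi_{kk}, the last component of the solution
to the Yule-Walker system G_k phi = r_k where
  (G_k)_{ij} = rho(|i - j|), (r_k)_i = rho(i), i,j = 1..k.
Equivalently, Durbin-Levinson gives phi_{kk} iteratively:
  phi_{11} = rho(1)
  phi_{kk} = [rho(k) - sum_{j=1..k-1} phi_{k-1,j} rho(k-j)]
            / [1 - sum_{j=1..k-1} phi_{k-1,j} rho(j)],
  phi_{k,j} = phi_{k-1,j} - phi_{kk} phi_{k-1,k-j},  j = 1..k-1.
Step k = 1:
  phi_11 = rho(1) = -0.0401.
Step k = 2:
  phi_22 = [rho(2) - phi_11 rho(1)] / [1 - phi_11 rho(1)] = [0.7015 - (-0.0401)(-0.0401)] / [1 - (-0.0401)(-0.0401)]
         = 0.69989199 / 0.99839199 = 0.701.
Therefore phi_{22} = 0.7010.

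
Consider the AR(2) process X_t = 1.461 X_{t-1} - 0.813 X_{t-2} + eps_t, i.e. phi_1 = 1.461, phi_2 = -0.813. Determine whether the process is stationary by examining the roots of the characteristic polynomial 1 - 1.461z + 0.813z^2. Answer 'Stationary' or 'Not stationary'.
\text{Stationary}

The AR(p) characteristic polynomial is P(z) = 1 - 1.461z + 0.813z^2.
Stationarity requires all roots to lie outside the unit circle, i.e. |z| > 1 for every root.
Set 1 + (-1.461) z + (0.813) z^2 = 0, i.e. a z^2 + b z + c = 0 with a = 0.813, b = -1.461, c = 1.
Discriminant D = b^2 - 4ac = (-1.461)^2 - 4*(0.813)*1 = 2.134521 - (3.252) = -1.117479.
D < 0, so the roots are the complex-conjugate pair z = (-b +/- i sqrt(-D)) / (2a) = 0.8985 +/- 0.6501i.
For a conjugate pair |z|^2 = z * conj(z) = (product of roots) = c/a = 1/(0.813) = 1.230012, so |z| = sqrt(1.230012) = 1.1091 for both roots.
Moduli of all roots: 1.1091, 1.1091.
All moduli strictly greater than 1? Yes.
Verdict: Stationary.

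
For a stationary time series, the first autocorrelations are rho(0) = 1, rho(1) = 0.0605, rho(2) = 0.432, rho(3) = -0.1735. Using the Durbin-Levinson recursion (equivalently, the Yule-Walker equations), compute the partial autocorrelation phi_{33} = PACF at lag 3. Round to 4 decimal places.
\phi_{33} = -0.2640

The PACF at lag k is phi_{kk}, the last component of the solution
to the Yule-Walker system G_k phi = r_k where
  (G_k)_{ij} = rho(|i - j|), (r_k)_i = rho(i), i,j = 1..k.
Equivalently, Durbin-Levinson gives phi_{kk} iteratively:
  phi_{11} = rho(1)
  phi_{kk} = [rho(k) - sum_{j=1..k-1} phi_{k-1,j} rho(k-j)]
            / [1 - sum_{j=1..k-1} phi_{k-1,j} rho(j)],
  phi_{k,j} = phi_{k-1,j} - phi_{kk} phi_{k-1,k-j},  j = 1..k-1.
Step k = 1:
  phi_11 = rho(1) = 0.0605.
Step k = 2:
  phi_22 = [rho(2) - phi_11 rho(1)] / [1 - phi_11 rho(1)] = [0.432 - (0.0605)(0.0605)] / [1 - (0.0605)(0.0605)]
         = 0.42833975 / 0.99633975 = 0.429913.
  Update: phi_21 = phi_11 - phi_22 phi_11 = 0.0605 - (0.429913)(0.0605) = 0.03449.
Step k = 3:
  phi_33 = [rho(3) - phi_21 rho(2) - phi_22 rho(1)] / [1 - phi_21 rho(1) - phi_22 rho(2)]
    numerator   = -0.1735 - (0.03449)(0.432) - (0.429913)(0.0605) = -0.21440954
    denominator = 1 - (0.03449)(0.0605) - (0.429913)(0.432) = 0.81219078
  phi_33 = -0.21440954 / 0.81219078 = -0.264.
Therefore phi_{33} = -0.2640.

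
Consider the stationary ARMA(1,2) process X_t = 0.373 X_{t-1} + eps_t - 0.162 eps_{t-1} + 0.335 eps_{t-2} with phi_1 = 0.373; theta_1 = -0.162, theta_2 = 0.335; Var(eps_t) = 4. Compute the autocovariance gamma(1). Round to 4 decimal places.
\gamma(1) = 1.4898

Multiply the model equation by X_{t-k} and take expectations. With theta_0 = psi_0 = 1 and psi_j the MA(infinity) weights, this gives
  gamma(k) - sum_i phi_i gamma(k-i) = c_k,
  c_k = sigma^2 * sum_{j=k..q} theta_j psi_{j-k}   (c_k = 0 for k > q),
using gamma(-m) = gamma(m).
psi-weights needed (psi_j = theta_j + sum_i phi_i psi_{j-i}):
  psi_1 = theta_1 + phi_1 = -0.162 + (0.373) = 0.211
  psi_2 = theta_2 + phi_1 psi_1 = 0.335 + (0.373)(0.211) = 0.413703
Right-hand sides:
  c_0 = sigma^2 (1 + theta_1 psi_1 + theta_2 psi_2) = 4 * (1 + (-0.162)(0.211) + (0.335)(0.413703)) = 4 * 1.104409 = 4.417634
  c_1 = sigma^2 (theta_1 + theta_2 psi_1) = 4 * (-0.162 + (0.335)(0.211)) = -0.36526
  c_2 = sigma^2 theta_2 = 4 * (0.335) = 1.34
Equations for k = 0 and k = 1 (AR order 1):
  gamma(0) = phi_1 gamma(1) + c_0
  gamma(1) = phi_1 gamma(0) + c_1
Substituting the second into the first: gamma(0) (1 - phi_1^2) = c_0 + phi_1 c_1, so
  gamma(0) = (c_0 + phi_1 c_1) / (1 - phi_1^2) = (4.417634 + (0.373)(-0.36526)) / (1 - (0.373)^2) = 4.281392 / 0.860871 = 4.973326.
  gamma(1) = phi_1 gamma(0) + c_1 = (0.373)(4.973326) + (-0.36526) = 1.489791.
Therefore gamma(1) = 1.4898 (to 4 decimal places).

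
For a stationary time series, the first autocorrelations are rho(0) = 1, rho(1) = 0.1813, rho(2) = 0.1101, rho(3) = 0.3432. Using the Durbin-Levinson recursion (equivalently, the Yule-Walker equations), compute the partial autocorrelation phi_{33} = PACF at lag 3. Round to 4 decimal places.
\phi_{33} = 0.3230

The PACF at lag k is phi_{kk}, the last component of the solution
to the Yule-Walker system G_k phi = r_k where
  (G_k)_{ij} = rho(|i - j|), (r_k)_i = rho(i), i,j = 1..k.
Equivalently, Durbin-Levinson gives phi_{kk} iteratively:
  phi_{11} = rho(1)
  phi_{kk} = [rho(k) - sum_{j=1..k-1} phi_{k-1,j} rho(k-j)]
            / [1 - sum_{j=1..k-1} phi_{k-1,j} rho(j)],
  phi_{k,j} = phi_{k-1,j} - phi_{kk} phi_{k-1,k-j},  j = 1..k-1.
Step k = 1:
  phi_11 = rho(1) = 0.1813.
Step k = 2:
  phi_22 = [rho(2) - phi_11 rho(1)] / [1 - phi_11 rho(1)] = [0.1101 - (0.1813)(0.1813)] / [1 - (0.1813)(0.1813)]
         = 0.07723031 / 0.96713031 = 0.079855.
  Update: phi_21 = phi_11 - phi_22 phi_11 = 0.1813 - (0.079855)(0.1813) = 0.166822.
Step k = 3:
  phi_33 = [rho(3) - phi_21 rho(2) - phi_22 rho(1)] / [1 - phi_21 rho(1) - phi_22 rho(2)]
    numerator   = 0.3432 - (0.166822)(0.1101) - (0.079855)(0.1813) = 0.31035513
    denominator = 1 - (0.166822)(0.1813) - (0.079855)(0.1101) = 0.96096307
  phi_33 = 0.31035513 / 0.96096307 = 0.323.
Therefore phi_{33} = 0.3230.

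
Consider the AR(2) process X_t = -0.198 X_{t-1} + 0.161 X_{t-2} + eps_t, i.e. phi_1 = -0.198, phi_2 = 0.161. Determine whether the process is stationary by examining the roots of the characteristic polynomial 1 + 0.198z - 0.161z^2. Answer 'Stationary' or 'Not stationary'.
\text{Stationary}

The AR(p) characteristic polynomial is P(z) = 1 + 0.198z - 0.161z^2.
Stationarity requires all roots to lie outside the unit circle, i.e. |z| > 1 for every root.
Set 1 + (0.198) z + (-0.161) z^2 = 0, i.e. a z^2 + b z + c = 0 with a = -0.161, b = 0.198, c = 1.
Discriminant D = b^2 - 4ac = (0.198)^2 - 4*(-0.161)*1 = 0.039204 - (-0.644) = 0.683204.
D >= 0, so the roots are real: z = (-b +/- sqrt(D)) / (2a) = (-0.198 +/- 0.826562) / (-0.322).
  z_1 = (-0.198 + 0.826562) / (-0.322) = -1.9521,   |z_1| = 1.9521.
  z_2 = (-0.198 - 0.826562) / (-0.322) = 3.1819,   |z_2| = 3.1819.
Moduli of all roots: 1.9521, 3.1819.
All moduli strictly greater than 1? Yes.
Verdict: Stationary.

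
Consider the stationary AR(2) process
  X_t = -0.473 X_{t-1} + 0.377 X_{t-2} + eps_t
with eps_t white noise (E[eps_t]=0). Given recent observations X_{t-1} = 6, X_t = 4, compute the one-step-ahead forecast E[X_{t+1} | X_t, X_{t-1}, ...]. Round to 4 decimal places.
E[X_{t+1} \mid \mathcal F_t] = 0.3700

For an AR(p) model X_t = c + sum_i phi_i X_{t-i} + eps_t, the
one-step-ahead conditional mean is
  E[X_{t+1} | X_t, ...] = c + sum_i phi_i X_{t+1-i}.
Substitute known values:
  E[X_{t+1} | ...] = (-0.473) * (4) + (0.377) * (6)
                   = 0.3700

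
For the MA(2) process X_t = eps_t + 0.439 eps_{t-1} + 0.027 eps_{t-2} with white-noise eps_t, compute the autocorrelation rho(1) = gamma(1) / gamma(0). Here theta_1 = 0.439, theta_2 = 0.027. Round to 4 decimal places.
\rho(1) = 0.3778

For an MA(q) process with theta_0 = 1, the autocovariance is
  gamma(k) = sigma^2 * sum_{i=0..q-k} theta_i * theta_{i+k},
and rho(k) = gamma(k) / gamma(0). Sigma^2 cancels.
  numerator   = (1)*(0.439) + (0.439)*(0.027) = 0.450853.
  denominator = (1)^2 + (0.439)^2 + (0.027)^2 = 1.19345.
  rho(1) = 0.450853 / 1.19345 = 0.3778.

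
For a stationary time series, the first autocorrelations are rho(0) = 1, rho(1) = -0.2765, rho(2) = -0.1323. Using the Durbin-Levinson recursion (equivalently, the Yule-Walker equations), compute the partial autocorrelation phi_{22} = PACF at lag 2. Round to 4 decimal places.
\phi_{22} = -0.2260

The PACF at lag k is phi_{kk}, the last component of the solution
to the Yule-Walker system G_k phi = r_k where
  (G_k)_{ij} = rho(|i - j|), (r_k)_i = rho(i), i,j = 1..k.
Equivalently, Durbin-Levinson gives phi_{kk} iteratively:
  phi_{11} = rho(1)
  phi_{kk} = [rho(k) - sum_{j=1..k-1} phi_{k-1,j} rho(k-j)]
            / [1 - sum_{j=1..k-1} phi_{k-1,j} rho(j)],
  phi_{k,j} = phi_{k-1,j} - phi_{kk} phi_{k-1,k-j},  j = 1..k-1.
Step k = 1:
  phi_11 = rho(1) = -0.2765.
Step k = 2:
  phi_22 = [rho(2) - phi_11 rho(1)] / [1 - phi_11 rho(1)] = [-0.1323 - (-0.2765)(-0.2765)] / [1 - (-0.2765)(-0.2765)]
         = -0.20875225 / 0.92354775 = -0.226.
Therefore phi_{22} = -0.2260.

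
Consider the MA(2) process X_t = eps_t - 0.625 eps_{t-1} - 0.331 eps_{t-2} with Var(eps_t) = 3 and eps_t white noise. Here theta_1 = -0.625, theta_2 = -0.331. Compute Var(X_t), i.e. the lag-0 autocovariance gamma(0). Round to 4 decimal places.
\gamma(0) = 4.5006

For an MA(q) process X_t = eps_t + sum_i theta_i eps_{t-i} with
Var(eps_t) = sigma^2, the variance is
  gamma(0) = sigma^2 * (1 + sum_i theta_i^2).
  sum_i theta_i^2 = (-0.625)^2 + (-0.331)^2 = 0.390625 + 0.109561 = 0.500186.
  gamma(0) = 3 * (1 + 0.500186) = 3 * 1.500186 = 4.500558, which rounds to 4.5006.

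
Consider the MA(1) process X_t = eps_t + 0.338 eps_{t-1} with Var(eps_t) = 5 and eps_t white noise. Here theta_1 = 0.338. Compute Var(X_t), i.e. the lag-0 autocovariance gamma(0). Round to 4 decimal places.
\gamma(0) = 5.5712

For an MA(q) process X_t = eps_t + sum_i theta_i eps_{t-i} with
Var(eps_t) = sigma^2, the variance is
  gamma(0) = sigma^2 * (1 + sum_i theta_i^2).
  sum_i theta_i^2 = (0.338)^2 = 0.114244.
  gamma(0) = 5 * (1 + 0.114244) = 5 * 1.114244 = 5.57122, which rounds to 5.5712.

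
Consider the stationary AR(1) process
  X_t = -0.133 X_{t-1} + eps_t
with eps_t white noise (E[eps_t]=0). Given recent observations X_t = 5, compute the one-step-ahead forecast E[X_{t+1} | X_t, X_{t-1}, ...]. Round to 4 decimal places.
E[X_{t+1} \mid \mathcal F_t] = -0.6650

For an AR(p) model X_t = c + sum_i phi_i X_{t-i} + eps_t, the
one-step-ahead conditional mean is
  E[X_{t+1} | X_t, ...] = c + sum_i phi_i X_{t+1-i}.
Substitute known values:
  E[X_{t+1} | ...] = (-0.133) * (5)
                   = -0.6650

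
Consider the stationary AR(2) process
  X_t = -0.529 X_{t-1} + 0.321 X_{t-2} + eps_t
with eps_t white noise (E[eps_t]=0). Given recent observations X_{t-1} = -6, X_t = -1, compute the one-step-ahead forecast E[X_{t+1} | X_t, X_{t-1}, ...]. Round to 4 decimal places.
E[X_{t+1} \mid \mathcal F_t] = -1.3970

For an AR(p) model X_t = c + sum_i phi_i X_{t-i} + eps_t, the
one-step-ahead conditional mean is
  E[X_{t+1} | X_t, ...] = c + sum_i phi_i X_{t+1-i}.
Substitute known values:
  E[X_{t+1} | ...] = (-0.529) * (-1) + (0.321) * (-6)
                   = -1.3970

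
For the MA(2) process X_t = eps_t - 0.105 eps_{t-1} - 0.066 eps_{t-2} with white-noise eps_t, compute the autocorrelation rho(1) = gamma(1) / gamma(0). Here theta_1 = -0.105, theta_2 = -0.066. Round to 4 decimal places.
\rho(1) = -0.0966

For an MA(q) process with theta_0 = 1, the autocovariance is
  gamma(k) = sigma^2 * sum_{i=0..q-k} theta_i * theta_{i+k},
and rho(k) = gamma(k) / gamma(0). Sigma^2 cancels.
  numerator   = (1)*(-0.105) + (-0.105)*(-0.066) = -0.09807.
  denominator = (1)^2 + (-0.105)^2 + (-0.066)^2 = 1.015381.
  rho(1) = -0.09807 / 1.015381 = -0.0966.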